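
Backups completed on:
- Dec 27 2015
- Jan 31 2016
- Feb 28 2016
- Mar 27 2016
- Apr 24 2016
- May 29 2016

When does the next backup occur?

Jun 26 2016

These are Sundays with 35, 28, 28, 28, 35-day gaps.
Each is the final Sunday of its month — Jan 31 2016 is past the 28th, so '4th Sunday' doesn't fit.
Last Sunday of June 2016: Jun 26 2016.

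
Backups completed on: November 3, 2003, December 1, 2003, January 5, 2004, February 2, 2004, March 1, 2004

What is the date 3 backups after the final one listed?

These are Mondays at 28- or 35-day spacing (28, 35, 28, 28).
The pattern: 1st Monday of the month.
1st Monday of April 2004: April 5, 2004.
May 2004 — 1st Monday is May 3, 2004.
June 2004 — 1st Monday is June 7, 2004.

June 7, 2004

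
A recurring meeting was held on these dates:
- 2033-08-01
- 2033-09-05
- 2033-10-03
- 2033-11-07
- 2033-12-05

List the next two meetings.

Gaps: 35, 28, 35, 28 days — a mix of 28 and 35. Every date is a Monday.
Each is the 1st Monday of its month.
1st Monday of January 2034: 2034-01-02.
February 2034 — 1st Monday is 2034-02-06.

2034-01-02, 2034-02-06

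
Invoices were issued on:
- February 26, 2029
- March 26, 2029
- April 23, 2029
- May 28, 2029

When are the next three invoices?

June 25, 2029; July 23, 2029; August 27, 2029

Gaps: 28, 28, 35 days — a mix of 28 and 35. Every date is a Monday.
Each is the 4th Monday of its month.
4th Monday of June 2029: June 25, 2029.
4th Monday of July 2029: July 23, 2029.
4th Monday of August 2029: August 27, 2029.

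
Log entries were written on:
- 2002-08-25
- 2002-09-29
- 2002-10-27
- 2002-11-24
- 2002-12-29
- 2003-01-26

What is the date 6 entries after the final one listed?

All Sundays; the gaps (35, 28, 28, 35, 28) vary with month length.
This is the last Sunday of each month.
Last Sunday of February 2003: 2003-02-23.
March 2003 ends with Sunday 2003-03-30.
Last Sunday of April 2003: 2003-04-27.
Last Sunday of May 2003: 2003-05-25.
Last Sunday of June 2003: 2003-06-29.
Last Sunday of July 2003: 2003-07-27.

2003-07-27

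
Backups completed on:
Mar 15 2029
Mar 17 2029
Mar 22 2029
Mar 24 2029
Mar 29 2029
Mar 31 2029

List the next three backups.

Apr 5 2029, Apr 7 2029, Apr 12 2029

The gap pattern 2, 5, 2, 5, 2 repeats every 2 events.
These are the Thursdays and Saturdays of each week.
Next Thursday: Apr 5 2029.
Next Saturday: Apr 7 2029.
The following Thursday is Apr 12 2029.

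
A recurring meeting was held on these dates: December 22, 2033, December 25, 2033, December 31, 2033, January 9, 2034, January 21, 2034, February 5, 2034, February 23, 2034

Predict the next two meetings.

March 16, 2034; April 9, 2034

The spacing grows by 3 each time: 3, 6, 9, 12, 15, 18 days.
Next gap: 21 days. February 23, 2034 + 21 days = March 16, 2034.
Next gap: 24 days. March 16, 2034 + 24 days = April 9, 2034.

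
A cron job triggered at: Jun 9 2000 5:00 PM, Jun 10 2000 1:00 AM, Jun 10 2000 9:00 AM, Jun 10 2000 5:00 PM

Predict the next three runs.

Jun 11 2000 1:00 AM, Jun 11 2000 9:00 AM, Jun 11 2000 5:00 PM

Spacing: 8, 8, 8 h — constant 8 h.
Jun 10 2000 5:00 PM + 8 h = Jun 11 2000 1:00 AM.
Jun 11 2000 1:00 AM + 8 h = Jun 11 2000 9:00 AM.
Jun 11 2000 9:00 AM + 8 h = Jun 11 2000 5:00 PM.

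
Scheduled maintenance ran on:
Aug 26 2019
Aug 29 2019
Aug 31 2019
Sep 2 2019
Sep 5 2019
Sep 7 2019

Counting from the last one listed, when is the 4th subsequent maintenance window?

Every event lands on a Monday or Thursday or Saturday (gaps cycle 3, 2, 2, 3, 2).
So the schedule is: every Monday, Thursday and Saturday.
Next Monday: Sep 9 2019.
The following Thursday is Sep 12 2019.
The following Saturday is Sep 14 2019.
Next Monday: Sep 16 2019.

Sep 16 2019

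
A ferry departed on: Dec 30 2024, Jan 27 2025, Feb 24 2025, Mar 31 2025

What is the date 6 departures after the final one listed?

These are Mondays with 28, 28, 35-day gaps.
Each is the final Monday of its month — Dec 30 2024 is past the 28th, so '4th Monday' doesn't fit.
April 2025 ends with Monday Apr 28 2025.
Last Monday of May 2025: May 26 2025.
Last Monday of June 2025: Jun 30 2025.
Last Monday of July 2025: Jul 28 2025.
August 2025 ends with Monday Aug 25 2025.
September 2025 ends with Monday Sep 29 2025.

Sep 29 2025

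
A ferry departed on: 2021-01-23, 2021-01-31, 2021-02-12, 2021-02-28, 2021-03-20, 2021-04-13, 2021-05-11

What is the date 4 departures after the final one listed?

The spacing grows by 4 each time: 8, 12, 16, 20, 24, 28 days.
Next gap: 32 days. 2021-05-11 + 32 days = 2021-06-12.
Next gap: 36 days. 2021-06-12 + 36 days = 2021-07-18.
Next gap: 40 days. 2021-07-18 + 40 days = 2021-08-27.
Next gap: 44 days. 2021-08-27 + 44 days = 2021-10-10.

2021-10-10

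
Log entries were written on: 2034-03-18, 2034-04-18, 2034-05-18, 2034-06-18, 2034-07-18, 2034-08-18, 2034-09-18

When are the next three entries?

Each date is the 18th; the gaps (31, 30, 31, 30, 31, 31) track the month lengths.
The rule is the 18th of each month.
October 2034: 2034-10-18.
Next: November 2034 → 2034-11-18.
December 2034: 2034-12-18.

2034-10-18, 2034-11-18, 2034-12-18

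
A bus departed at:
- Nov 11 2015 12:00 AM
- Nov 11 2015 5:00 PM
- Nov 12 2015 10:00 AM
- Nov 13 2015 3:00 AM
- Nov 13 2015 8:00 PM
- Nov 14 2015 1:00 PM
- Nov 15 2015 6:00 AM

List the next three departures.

Nov 15 2015 11:00 PM, Nov 16 2015 4:00 PM, Nov 17 2015 9:00 AM

The interval is a steady 17 hours (17, 17, 17, 17, 17, 17).
Nov 15 2015 6:00 AM + 17 h = Nov 15 2015 11:00 PM.
Nov 15 2015 11:00 PM + 17 h = Nov 16 2015 4:00 PM.
Nov 16 2015 4:00 PM + 17 h = Nov 17 2015 9:00 AM.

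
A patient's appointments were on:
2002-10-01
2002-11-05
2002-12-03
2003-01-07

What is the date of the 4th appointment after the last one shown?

These are Tuesdays at 28- or 35-day spacing (35, 28, 35).
The pattern: 1st Tuesday of the month.
February 2003 — 1st Tuesday is 2003-02-04.
March 2003 — 1st Tuesday is 2003-03-04.
1st Tuesday of April 2003: 2003-04-01.
1st Tuesday of May 2003: 2003-05-06.

2003-05-06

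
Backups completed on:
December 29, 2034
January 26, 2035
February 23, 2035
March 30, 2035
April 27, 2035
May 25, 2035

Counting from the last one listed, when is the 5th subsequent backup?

Every date is a Friday; gaps 28, 28, 35, 28, 28 days.
Each is the last Friday of its month (at least one falls on the 29th or later, ruling out '4th Friday').
Last Friday of June 2035: June 29, 2035.
July 2035 ends with Friday July 27, 2035.
August 2035 ends with Friday August 31, 2035.
September 2035 ends with Friday September 28, 2035.
October 2035 ends with Friday October 26, 2035.

October 26, 2035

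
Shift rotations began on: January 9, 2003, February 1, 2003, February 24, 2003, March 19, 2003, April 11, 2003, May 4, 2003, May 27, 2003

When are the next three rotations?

June 19, 2003; July 12, 2003; August 4, 2003

The spacing is 23, 23, 23, 23, 23, 23 days — always 23 days.
May 27, 2003 + 23 days = June 19, 2003.
June 19, 2003 + 23 days = July 12, 2003.
July 12, 2003 + 23 days = August 4, 2003.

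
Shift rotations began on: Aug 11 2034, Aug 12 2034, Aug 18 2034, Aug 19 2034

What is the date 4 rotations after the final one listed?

Sep 2 2034

The gap pattern 1, 6, 1 repeats every 2 events.
These are the Fridays and Saturdays of each week.
Next Friday: Aug 25 2034.
Next Saturday: Aug 26 2034.
Next Friday: Sep 1 2034.
Next Saturday: Sep 2 2034.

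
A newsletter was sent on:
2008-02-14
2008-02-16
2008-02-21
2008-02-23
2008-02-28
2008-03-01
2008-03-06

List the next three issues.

Every event lands on a Thursday or Saturday (gaps cycle 2, 5, 2, 5, 2, 5).
So the schedule is: every Thursday and Saturday.
The following Saturday is 2008-03-08.
The following Thursday is 2008-03-13.
The following Saturday is 2008-03-15.

2008-03-08, 2008-03-13, 2008-03-15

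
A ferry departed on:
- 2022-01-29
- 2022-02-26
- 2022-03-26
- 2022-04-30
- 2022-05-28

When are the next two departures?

These are Saturdays with 28, 28, 35, 28-day gaps.
Each is the final Saturday of its month — 2022-01-29 is past the 28th, so '4th Saturday' doesn't fit.
Last Saturday of June 2022: 2022-06-25.
July 2022 ends with Saturday 2022-07-30.

2022-06-25, 2022-07-30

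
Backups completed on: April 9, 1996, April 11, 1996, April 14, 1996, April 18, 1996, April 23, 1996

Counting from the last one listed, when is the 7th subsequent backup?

June 25, 1996

Gaps: 2, 3, 4, 5 days — each gap is 1 larger than the previous one.
Next gap: 6 days. April 23, 1996 + 6 days = April 29, 1996.
Next gap: 7 days. April 29, 1996 + 7 days = May 6, 1996.
Next gap: 8 days. May 6, 1996 + 8 days = May 14, 1996.
Next gap: 9 days. May 14, 1996 + 9 days = May 23, 1996.
Next gap: 10 days. May 23, 1996 + 10 days = June 2, 1996.
Next gap: 11 days. June 2, 1996 + 11 days = June 13, 1996.
Next gap: 12 days. June 13, 1996 + 12 days = June 25, 1996.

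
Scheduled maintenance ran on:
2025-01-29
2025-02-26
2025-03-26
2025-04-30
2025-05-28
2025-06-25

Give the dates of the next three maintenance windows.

2025-07-30, 2025-08-27, 2025-09-24

All Wednesdays; the gaps (28, 28, 35, 28, 28) vary with month length.
This is the last Wednesday of each month.
Last Wednesday of July 2025: 2025-07-30.
August 2025 ends with Wednesday 2025-08-27.
September 2025 ends with Wednesday 2025-09-24.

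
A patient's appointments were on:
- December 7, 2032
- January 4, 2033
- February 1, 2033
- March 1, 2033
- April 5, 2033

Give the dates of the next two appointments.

All dates are Tuesdays, 28, 28, 28, 35 days apart.
Specifically, the 1st Tuesday of each month.
1st Tuesday of May 2033: May 3, 2033.
June 2033 — 1st Tuesday is June 7, 2033.

May 3, 2033; June 7, 2033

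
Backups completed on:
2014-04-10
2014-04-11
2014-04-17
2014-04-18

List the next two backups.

2014-04-24, 2014-04-25

The gap pattern 1, 6, 1 repeats every 2 events.
These are the Thursdays and Fridays of each week.
The following Thursday is 2014-04-24.
Next Friday: 2014-04-25.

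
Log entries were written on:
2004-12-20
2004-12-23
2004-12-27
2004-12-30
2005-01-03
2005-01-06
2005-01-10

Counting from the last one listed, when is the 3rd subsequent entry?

The gap pattern 3, 4, 3, 4, 3, 4 repeats every 2 events.
These are the Mondays and Thursdays of each week.
Next Thursday: 2005-01-13.
Next Monday: 2005-01-17.
The following Thursday is 2005-01-20.

2005-01-20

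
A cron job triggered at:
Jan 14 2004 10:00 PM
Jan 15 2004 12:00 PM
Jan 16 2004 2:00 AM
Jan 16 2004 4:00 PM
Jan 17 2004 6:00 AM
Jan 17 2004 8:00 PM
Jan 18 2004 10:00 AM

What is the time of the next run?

Jan 19 2004 12:00 AM

Gaps: 14, 14, 14, 14, 14, 14 hours — each event is 14 hours after the previous one.
Jan 18 2004 10:00 AM + 14 h = Jan 19 2004 12:00 AM.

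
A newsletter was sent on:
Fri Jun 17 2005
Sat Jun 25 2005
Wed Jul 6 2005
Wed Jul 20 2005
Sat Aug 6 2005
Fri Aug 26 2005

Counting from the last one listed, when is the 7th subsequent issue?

Intervals are 8, 11, 14, 17, 20 days — an arithmetic progression with common difference 3.
Next gap: 23 days. Fri Aug 26 2005 + 23 days = Sun Sep 18 2005.
Next gap: 26 days. Sun Sep 18 2005 + 26 days = Fri Oct 14 2005.
Next gap: 29 days. Fri Oct 14 2005 + 29 days = Sat Nov 12 2005.
Next gap: 32 days. Sat Nov 12 2005 + 32 days = Wed Dec 14 2005.
Next gap: 35 days. Wed Dec 14 2005 + 35 days = Wed Jan 18 2006.
Next gap: 38 days. Wed Jan 18 2006 + 38 days = Sat Feb 25 2006.
Next gap: 41 days. Sat Feb 25 2006 + 41 days = Fri Apr 7 2006.

Fri Apr 7 2006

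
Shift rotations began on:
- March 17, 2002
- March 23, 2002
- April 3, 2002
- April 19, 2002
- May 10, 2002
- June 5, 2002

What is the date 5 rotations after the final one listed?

The spacing grows by 5 each time: 6, 11, 16, 21, 26 days.
Next gap: 31 days. June 5, 2002 + 31 days = July 6, 2002.
Next gap: 36 days. July 6, 2002 + 36 days = August 11, 2002.
Next gap: 41 days. August 11, 2002 + 41 days = September 21, 2002.
Next gap: 46 days. September 21, 2002 + 46 days = November 6, 2002.
Next gap: 51 days. November 6, 2002 + 51 days = December 27, 2002.

December 27, 2002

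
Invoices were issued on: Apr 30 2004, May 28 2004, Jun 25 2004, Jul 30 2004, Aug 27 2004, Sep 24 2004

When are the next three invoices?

Oct 29 2004, Nov 26 2004, Dec 31 2004

All Fridays; the gaps (28, 28, 35, 28, 28) vary with month length.
This is the last Friday of each month.
Last Friday of October 2004: Oct 29 2004.
November 2004 ends with Friday Nov 26 2004.
December 2004 ends with Friday Dec 31 2004.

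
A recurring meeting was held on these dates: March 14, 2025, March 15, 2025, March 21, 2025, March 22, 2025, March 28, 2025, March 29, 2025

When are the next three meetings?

Gaps: 1, 6, 1, 6, 1 days — not constant, but cyclic with period 2.
The events fall on every Friday and Saturday.
Next Friday: April 4, 2025.
Next Saturday: April 5, 2025.
The following Friday is April 11, 2025.

April 4, 2025; April 5, 2025; April 11, 2025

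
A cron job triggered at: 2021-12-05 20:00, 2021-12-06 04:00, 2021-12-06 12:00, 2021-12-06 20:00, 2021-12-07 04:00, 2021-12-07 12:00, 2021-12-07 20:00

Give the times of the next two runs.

Spacing: 8, 8, 8, 8, 8, 8 h — constant 8 h.
2021-12-07 20:00 + 8 h = 2021-12-08 04:00.
2021-12-08 04:00 + 8 h = 2021-12-08 12:00.

2021-12-08 04:00, 2021-12-08 12:00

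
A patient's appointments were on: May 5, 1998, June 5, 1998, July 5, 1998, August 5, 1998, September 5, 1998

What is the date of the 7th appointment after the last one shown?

April 5, 1999

The day-of-month is always 5 (31, 30, 31, 31 days between events).
So this recurs on the 5th of each month.
October 1998: October 5, 1998.
November 1998: November 5, 1998.
Next: December 1998 → December 5, 1998.
Next: January 1999 → January 5, 1999.
Next: February 1999 → February 5, 1999.
Next: March 1999 → March 5, 1999.
Next: April 1999 → April 5, 1999.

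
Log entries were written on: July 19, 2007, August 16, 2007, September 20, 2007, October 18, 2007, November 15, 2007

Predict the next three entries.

All dates are Thursdays, 28, 35, 28, 28 days apart.
Specifically, the 3rd Thursday of each month.
December 2007 — 3rd Thursday is December 20, 2007.
3rd Thursday of January 2008: January 17, 2008.
3rd Thursday of February 2008: February 21, 2008.

December 20, 2007; January 17, 2008; February 21, 2008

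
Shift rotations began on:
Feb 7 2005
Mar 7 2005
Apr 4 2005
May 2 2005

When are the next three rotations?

May 30 2005, Jun 27 2005, Jul 25 2005

The spacing is 28, 28, 28 days — always 28 days.
May 2 2005 + 28 days = May 30 2005.
May 30 2005 + 28 days = Jun 27 2005.
Jun 27 2005 + 28 days = Jul 25 2005.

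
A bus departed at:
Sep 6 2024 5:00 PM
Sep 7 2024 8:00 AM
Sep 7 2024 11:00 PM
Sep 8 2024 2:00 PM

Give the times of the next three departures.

Sep 9 2024 5:00 AM, Sep 9 2024 8:00 PM, Sep 10 2024 11:00 AM

The interval is a steady 15 hours (15, 15, 15).
Sep 8 2024 2:00 PM + 15 h = Sep 9 2024 5:00 AM.
Sep 9 2024 5:00 AM + 15 h = Sep 9 2024 8:00 PM.
Sep 9 2024 8:00 PM + 15 h = Sep 10 2024 11:00 AM.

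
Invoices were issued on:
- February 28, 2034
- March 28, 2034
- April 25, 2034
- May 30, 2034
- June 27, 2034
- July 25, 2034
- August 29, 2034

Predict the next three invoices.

September 26, 2034; October 31, 2034; November 28, 2034

Every date is a Tuesday; gaps 28, 28, 35, 28, 28, 35 days.
Each is the last Tuesday of its month (at least one falls on the 29th or later, ruling out '4th Tuesday').
Last Tuesday of September 2034: September 26, 2034.
Last Tuesday of October 2034: October 31, 2034.
Last Tuesday of November 2034: November 28, 2034.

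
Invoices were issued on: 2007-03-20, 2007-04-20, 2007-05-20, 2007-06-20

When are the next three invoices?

2007-07-20, 2007-08-20, 2007-09-20

Gaps: 31, 30, 31 days — not constant. Every event is on the 20th of the month.
Pattern: the 20th of each month.
July 2007: 2007-07-20.
Next: August 2007 → 2007-08-20.
September 2007: 2007-09-20.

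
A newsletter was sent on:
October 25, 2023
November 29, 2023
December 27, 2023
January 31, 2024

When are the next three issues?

All Wednesdays; the gaps (35, 28, 35) vary with month length.
This is the last Wednesday of each month.
February 2024 ends with Wednesday February 28, 2024.
Last Wednesday of March 2024: March 27, 2024.
Last Wednesday of April 2024: April 24, 2024.

February 28, 2024; March 27, 2024; April 24, 2024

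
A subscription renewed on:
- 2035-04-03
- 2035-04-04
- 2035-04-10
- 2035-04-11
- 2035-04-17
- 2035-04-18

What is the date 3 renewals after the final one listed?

Gaps: 1, 6, 1, 6, 1 days — not constant, but cyclic with period 2.
The events fall on every Tuesday and Wednesday.
The following Tuesday is 2035-04-24.
Next Wednesday: 2035-04-25.
The following Tuesday is 2035-05-01.

2035-05-01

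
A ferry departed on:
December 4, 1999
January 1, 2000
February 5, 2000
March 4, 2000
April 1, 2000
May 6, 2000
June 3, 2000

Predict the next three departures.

July 1, 2000; August 5, 2000; September 2, 2000

Gaps: 28, 35, 28, 28, 35, 28 days — a mix of 28 and 35. Every date is a Saturday.
Each is the 1st Saturday of its month.
July 2000 — 1st Saturday is July 1, 2000.
August 2000 — 1st Saturday is August 5, 2000.
September 2000 — 1st Saturday is September 2, 2000.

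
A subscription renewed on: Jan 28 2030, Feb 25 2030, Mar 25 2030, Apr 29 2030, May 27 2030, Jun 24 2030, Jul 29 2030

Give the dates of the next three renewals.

Every date is a Monday; gaps 28, 28, 35, 28, 28, 35 days.
Each is the last Monday of its month (at least one falls on the 29th or later, ruling out '4th Monday').
Last Monday of August 2030: Aug 26 2030.
Last Monday of September 2030: Sep 30 2030.
Last Monday of October 2030: Oct 28 2030.

Aug 26 2030, Sep 30 2030, Oct 28 2030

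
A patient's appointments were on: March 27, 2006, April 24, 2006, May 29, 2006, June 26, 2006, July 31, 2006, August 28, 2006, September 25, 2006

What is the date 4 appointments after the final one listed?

All Mondays; the gaps (28, 35, 28, 35, 28, 28) vary with month length.
This is the last Monday of each month.
Last Monday of October 2006: October 30, 2006.
Last Monday of November 2006: November 27, 2006.
December 2006 ends with Monday December 25, 2006.
Last Monday of January 2007: January 29, 2007.

January 29, 2007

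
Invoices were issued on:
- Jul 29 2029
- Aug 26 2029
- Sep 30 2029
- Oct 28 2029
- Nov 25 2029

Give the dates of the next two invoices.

Dec 30 2029, Jan 27 2030

Every date is a Sunday; gaps 28, 35, 28, 28 days.
Each is the last Sunday of its month (at least one falls on the 29th or later, ruling out '4th Sunday').
December 2029 ends with Sunday Dec 30 2029.
January 2030 ends with Sunday Jan 27 2030.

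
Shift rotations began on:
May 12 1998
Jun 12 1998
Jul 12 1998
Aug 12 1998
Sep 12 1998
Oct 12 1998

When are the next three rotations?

Each date is the 12th; the gaps (31, 30, 31, 31, 30) track the month lengths.
The rule is the 12th of each month.
November 1998: Nov 12 1998.
December 1998: Dec 12 1998.
Next: January 1999 → Jan 12 1999.

Nov 12 1998, Dec 12 1998, Jan 12 1999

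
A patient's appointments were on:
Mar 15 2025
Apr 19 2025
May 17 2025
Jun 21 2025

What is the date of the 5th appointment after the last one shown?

Gaps: 35, 28, 35 days — a mix of 28 and 35. Every date is a Saturday.
Each is the 3rd Saturday of its month.
July 2025 — 3rd Saturday is Jul 19 2025.
August 2025 — 3rd Saturday is Aug 16 2025.
September 2025 — 3rd Saturday is Sep 20 2025.
3rd Saturday of October 2025: Oct 18 2025.
November 2025 — 3rd Saturday is Nov 15 2025.

Nov 15 2025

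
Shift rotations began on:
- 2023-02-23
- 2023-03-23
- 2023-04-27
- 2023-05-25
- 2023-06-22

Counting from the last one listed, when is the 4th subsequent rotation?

2023-10-26

These are Thursdays at 28- or 35-day spacing (28, 35, 28, 28).
The pattern: 4th Thursday of the month.
4th Thursday of July 2023: 2023-07-27.
August 2023 — 4th Thursday is 2023-08-24.
4th Thursday of September 2023: 2023-09-28.
4th Thursday of October 2023: 2023-10-26.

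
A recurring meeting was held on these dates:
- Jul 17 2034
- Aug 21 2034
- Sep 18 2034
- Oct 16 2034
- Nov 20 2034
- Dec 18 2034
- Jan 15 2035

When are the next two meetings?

Feb 19 2035, Mar 19 2035

Gaps: 35, 28, 28, 35, 28, 28 days — a mix of 28 and 35. Every date is a Monday.
Each is the 3rd Monday of its month.
February 2035 — 3rd Monday is Feb 19 2035.
3rd Monday of March 2035: Mar 19 2035.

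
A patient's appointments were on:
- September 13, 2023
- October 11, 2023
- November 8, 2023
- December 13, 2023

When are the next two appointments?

January 10, 2024; February 14, 2024

Gaps: 28, 28, 35 days — a mix of 28 and 35. Every date is a Wednesday.
Each is the 2nd Wednesday of its month.
January 2024 — 2nd Wednesday is January 10, 2024.
February 2024 — 2nd Wednesday is February 14, 2024.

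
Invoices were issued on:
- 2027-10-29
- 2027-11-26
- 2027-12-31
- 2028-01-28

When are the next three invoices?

All Fridays; the gaps (28, 35, 28) vary with month length.
This is the last Friday of each month.
February 2028 ends with Friday 2028-02-25.
Last Friday of March 2028: 2028-03-31.
April 2028 ends with Friday 2028-04-28.

2028-02-25, 2028-03-31, 2028-04-28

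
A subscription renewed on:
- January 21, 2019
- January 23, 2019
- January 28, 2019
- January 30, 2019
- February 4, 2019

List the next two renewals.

February 6, 2019; February 11, 2019

Gaps: 2, 5, 2, 5 days — not constant, but cyclic with period 2.
The events fall on every Monday and Wednesday.
Next Wednesday: February 6, 2019.
The following Monday is February 11, 2019.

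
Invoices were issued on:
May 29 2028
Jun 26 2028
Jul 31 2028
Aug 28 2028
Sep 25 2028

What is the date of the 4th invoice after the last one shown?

These are Mondays with 28, 35, 28, 28-day gaps.
Each is the final Monday of its month — May 29 2028 is past the 28th, so '4th Monday' doesn't fit.
October 2028 ends with Monday Oct 30 2028.
Last Monday of November 2028: Nov 27 2028.
December 2028 ends with Monday Dec 25 2028.
Last Monday of January 2029: Jan 29 2029.

Jan 29 2029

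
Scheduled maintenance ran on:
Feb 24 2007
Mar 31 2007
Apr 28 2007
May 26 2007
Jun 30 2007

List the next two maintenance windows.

Jul 28 2007, Aug 25 2007

All Saturdays; the gaps (35, 28, 28, 35) vary with month length.
This is the last Saturday of each month.
Last Saturday of July 2007: Jul 28 2007.
Last Saturday of August 2007: Aug 25 2007.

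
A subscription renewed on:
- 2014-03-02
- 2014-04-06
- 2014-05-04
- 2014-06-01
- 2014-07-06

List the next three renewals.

Gaps: 35, 28, 28, 35 days — a mix of 28 and 35. Every date is a Sunday.
Each is the 1st Sunday of its month.
1st Sunday of August 2014: 2014-08-03.
September 2014 — 1st Sunday is 2014-09-07.
1st Sunday of October 2014: 2014-10-05.

2014-08-03, 2014-09-07, 2014-10-05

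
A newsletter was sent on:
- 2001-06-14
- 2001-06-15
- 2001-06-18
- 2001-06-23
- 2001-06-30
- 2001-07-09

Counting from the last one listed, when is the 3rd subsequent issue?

2001-08-17

The spacing grows by 2 each time: 1, 3, 5, 7, 9 days.
Next gap: 11 days. 2001-07-09 + 11 days = 2001-07-20.
Next gap: 13 days. 2001-07-20 + 13 days = 2001-08-02.
Next gap: 15 days. 2001-08-02 + 15 days = 2001-08-17.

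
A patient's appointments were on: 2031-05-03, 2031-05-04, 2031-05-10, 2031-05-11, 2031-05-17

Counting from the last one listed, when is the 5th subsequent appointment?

2031-06-01

The gap pattern 1, 6, 1, 6 repeats every 2 events.
These are the Saturdays and Sundays of each week.
The following Sunday is 2031-05-18.
Next Saturday: 2031-05-24.
Next Sunday: 2031-05-25.
Next Saturday: 2031-05-31.
The following Sunday is 2031-06-01.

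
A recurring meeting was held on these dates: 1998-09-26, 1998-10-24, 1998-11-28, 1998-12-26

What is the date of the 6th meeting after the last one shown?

1999-06-26

These are Saturdays at 28- or 35-day spacing (28, 35, 28).
The pattern: 4th Saturday of the month.
4th Saturday of January 1999: 1999-01-23.
February 1999 — 4th Saturday is 1999-02-27.
4th Saturday of March 1999: 1999-03-27.
April 1999 — 4th Saturday is 1999-04-24.
May 1999 — 4th Saturday is 1999-05-22.
June 1999 — 4th Saturday is 1999-06-26.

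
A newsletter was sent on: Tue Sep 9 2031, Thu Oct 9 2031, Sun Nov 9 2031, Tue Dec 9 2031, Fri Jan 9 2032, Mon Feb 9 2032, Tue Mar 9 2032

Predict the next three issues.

Fri Apr 9 2032, Sun May 9 2032, Wed Jun 9 2032

The day-of-month is always 9 (30, 31, 30, 31, 31, 29 days between events).
So this recurs on the 9th of each month.
April 2032: Fri Apr 9 2032.
May 2032: Sun May 9 2032.
June 2032: Wed Jun 9 2032.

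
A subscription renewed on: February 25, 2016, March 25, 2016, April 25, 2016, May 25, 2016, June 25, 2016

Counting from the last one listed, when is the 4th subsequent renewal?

October 25, 2016

The day-of-month is always 25 (29, 31, 30, 31 days between events).
So this recurs on the 25th of each month.
July 2016: July 25, 2016.
Next: August 2016 → August 25, 2016.
Next: September 2016 → September 25, 2016.
October 2016: October 25, 2016.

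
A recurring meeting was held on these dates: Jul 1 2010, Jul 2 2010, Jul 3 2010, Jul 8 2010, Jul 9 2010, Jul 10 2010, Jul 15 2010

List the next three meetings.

Every event lands on a Thursday or Friday or Saturday (gaps cycle 1, 1, 5, 1, 1, 5).
So the schedule is: every Thursday, Friday and Saturday.
Next Friday: Jul 16 2010.
The following Saturday is Jul 17 2010.
The following Thursday is Jul 22 2010.

Jul 16 2010, Jul 17 2010, Jul 22 2010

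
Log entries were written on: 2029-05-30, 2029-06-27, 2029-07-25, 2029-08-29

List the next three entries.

All Wednesdays; the gaps (28, 28, 35) vary with month length.
This is the last Wednesday of each month.
September 2029 ends with Wednesday 2029-09-26.
Last Wednesday of October 2029: 2029-10-31.
November 2029 ends with Wednesday 2029-11-28.

2029-09-26, 2029-10-31, 2029-11-28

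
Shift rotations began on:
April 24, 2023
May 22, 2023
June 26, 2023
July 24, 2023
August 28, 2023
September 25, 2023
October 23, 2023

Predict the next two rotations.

November 27, 2023; December 25, 2023

These are Mondays at 28- or 35-day spacing (28, 35, 28, 35, 28, 28).
The pattern: 4th Monday of the month.
November 2023 — 4th Monday is November 27, 2023.
December 2023 — 4th Monday is December 25, 2023.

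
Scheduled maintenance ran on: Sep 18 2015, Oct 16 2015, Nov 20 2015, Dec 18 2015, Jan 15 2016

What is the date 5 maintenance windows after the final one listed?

Gaps: 28, 35, 28, 28 days — a mix of 28 and 35. Every date is a Friday.
Each is the 3rd Friday of its month.
February 2016 — 3rd Friday is Feb 19 2016.
3rd Friday of March 2016: Mar 18 2016.
3rd Friday of April 2016: Apr 15 2016.
May 2016 — 3rd Friday is May 20 2016.
June 2016 — 3rd Friday is Jun 17 2016.

Jun 17 2016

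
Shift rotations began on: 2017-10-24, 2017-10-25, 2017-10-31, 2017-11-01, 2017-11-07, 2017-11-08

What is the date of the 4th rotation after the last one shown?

2017-11-22

Gaps: 1, 6, 1, 6, 1 days — not constant, but cyclic with period 2.
The events fall on every Tuesday and Wednesday.
The following Tuesday is 2017-11-14.
The following Wednesday is 2017-11-15.
Next Tuesday: 2017-11-21.
The following Wednesday is 2017-11-22.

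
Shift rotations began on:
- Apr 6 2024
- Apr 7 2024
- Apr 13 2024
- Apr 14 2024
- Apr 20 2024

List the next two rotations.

The gap pattern 1, 6, 1, 6 repeats every 2 events.
These are the Saturdays and Sundays of each week.
Next Sunday: Apr 21 2024.
Next Saturday: Apr 27 2024.

Apr 21 2024, Apr 27 2024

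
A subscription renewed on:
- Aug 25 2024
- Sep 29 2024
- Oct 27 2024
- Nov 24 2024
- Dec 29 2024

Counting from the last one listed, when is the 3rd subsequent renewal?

Mar 30 2025

Every date is a Sunday; gaps 35, 28, 28, 35 days.
Each is the last Sunday of its month (at least one falls on the 29th or later, ruling out '4th Sunday').
January 2025 ends with Sunday Jan 26 2025.
Last Sunday of February 2025: Feb 23 2025.
Last Sunday of March 2025: Mar 30 2025.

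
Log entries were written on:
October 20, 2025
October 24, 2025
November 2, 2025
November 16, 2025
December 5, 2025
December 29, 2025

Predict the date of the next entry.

January 27, 2026

The spacing grows by 5 each time: 4, 9, 14, 19, 24 days.
Next gap: 29 days. December 29, 2025 + 29 days = January 27, 2026.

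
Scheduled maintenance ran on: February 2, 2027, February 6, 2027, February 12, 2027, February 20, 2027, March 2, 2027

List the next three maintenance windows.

March 14, 2027; March 28, 2027; April 13, 2027

Gaps: 4, 6, 8, 10 days — each gap is 2 larger than the previous one.
Next gap: 12 days. March 2, 2027 + 12 days = March 14, 2027.
Next gap: 14 days. March 14, 2027 + 14 days = March 28, 2027.
Next gap: 16 days. March 28, 2027 + 16 days = April 13, 2027.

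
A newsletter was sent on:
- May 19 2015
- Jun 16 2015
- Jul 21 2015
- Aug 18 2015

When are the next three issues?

Sep 15 2015, Oct 20 2015, Nov 17 2015

All dates are Tuesdays, 28, 35, 28 days apart.
Specifically, the 3rd Tuesday of each month.
3rd Tuesday of September 2015: Sep 15 2015.
October 2015 — 3rd Tuesday is Oct 20 2015.
November 2015 — 3rd Tuesday is Nov 17 2015.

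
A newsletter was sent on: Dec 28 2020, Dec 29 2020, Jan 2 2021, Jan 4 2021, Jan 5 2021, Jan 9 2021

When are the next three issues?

Jan 11 2021, Jan 12 2021, Jan 16 2021

Every event lands on a Monday or Tuesday or Saturday (gaps cycle 1, 4, 2, 1, 4).
So the schedule is: every Monday, Tuesday and Saturday.
The following Monday is Jan 11 2021.
The following Tuesday is Jan 12 2021.
Next Saturday: Jan 16 2021.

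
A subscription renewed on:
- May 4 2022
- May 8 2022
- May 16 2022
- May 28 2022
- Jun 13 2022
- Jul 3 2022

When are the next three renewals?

Jul 27 2022, Aug 24 2022, Sep 25 2022

Gaps: 4, 8, 12, 16, 20 days — each gap is 4 larger than the previous one.
Next gap: 24 days. Jul 3 2022 + 24 days = Jul 27 2022.
Next gap: 28 days. Jul 27 2022 + 28 days = Aug 24 2022.
Next gap: 32 days. Aug 24 2022 + 32 days = Sep 25 2022.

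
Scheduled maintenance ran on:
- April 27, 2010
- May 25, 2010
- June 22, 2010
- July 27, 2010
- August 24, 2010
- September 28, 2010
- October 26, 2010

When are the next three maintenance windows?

November 23, 2010; December 28, 2010; January 25, 2011

All dates are Tuesdays, 28, 28, 35, 28, 35, 28 days apart.
Specifically, the 4th Tuesday of each month.
November 2010 — 4th Tuesday is November 23, 2010.
December 2010 — 4th Tuesday is December 28, 2010.
January 2011 — 4th Tuesday is January 25, 2011.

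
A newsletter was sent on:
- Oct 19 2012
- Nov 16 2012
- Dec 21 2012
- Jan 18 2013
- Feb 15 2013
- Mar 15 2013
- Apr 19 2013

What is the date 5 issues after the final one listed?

All dates are Fridays, 28, 35, 28, 28, 28, 35 days apart.
Specifically, the 3rd Friday of each month.
3rd Friday of May 2013: May 17 2013.
3rd Friday of June 2013: Jun 21 2013.
July 2013 — 3rd Friday is Jul 19 2013.
3rd Friday of August 2013: Aug 16 2013.
3rd Friday of September 2013: Sep 20 2013.

Sep 20 2013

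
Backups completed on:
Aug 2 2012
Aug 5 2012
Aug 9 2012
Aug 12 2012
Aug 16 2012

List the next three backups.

Aug 19 2012, Aug 23 2012, Aug 26 2012

Gaps: 3, 4, 3, 4 days — not constant, but cyclic with period 2.
The events fall on every Thursday and Sunday.
The following Sunday is Aug 19 2012.
The following Thursday is Aug 23 2012.
Next Sunday: Aug 26 2012.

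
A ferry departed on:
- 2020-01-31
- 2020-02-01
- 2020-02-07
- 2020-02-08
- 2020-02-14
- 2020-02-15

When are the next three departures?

2020-02-21, 2020-02-22, 2020-02-28

Gaps: 1, 6, 1, 6, 1 days — not constant, but cyclic with period 2.
The events fall on every Friday and Saturday.
The following Friday is 2020-02-21.
The following Saturday is 2020-02-22.
The following Friday is 2020-02-28.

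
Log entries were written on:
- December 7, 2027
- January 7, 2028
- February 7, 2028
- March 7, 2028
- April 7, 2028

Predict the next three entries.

May 7, 2028; June 7, 2028; July 7, 2028

The day-of-month is always 7 (31, 31, 29, 31 days between events).
So this recurs on the 7th of each month.
Next: May 2028 → May 7, 2028.
June 2028: June 7, 2028.
Next: July 2028 → July 7, 2028.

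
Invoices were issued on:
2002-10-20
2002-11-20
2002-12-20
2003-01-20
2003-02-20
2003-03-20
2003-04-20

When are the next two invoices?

Gaps: 31, 30, 31, 31, 28, 31 days — not constant. Every event is on the 20th of the month.
Pattern: the 20th of each month.
Next: May 2003 → 2003-05-20.
Next: June 2003 → 2003-06-20.

2003-05-20, 2003-06-20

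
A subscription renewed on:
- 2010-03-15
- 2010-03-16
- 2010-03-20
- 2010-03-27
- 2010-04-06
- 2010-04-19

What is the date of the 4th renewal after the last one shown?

Gaps: 1, 4, 7, 10, 13 days — each gap is 3 larger than the previous one.
Next gap: 16 days. 2010-04-19 + 16 days = 2010-05-05.
Next gap: 19 days. 2010-05-05 + 19 days = 2010-05-24.
Next gap: 22 days. 2010-05-24 + 22 days = 2010-06-15.
Next gap: 25 days. 2010-06-15 + 25 days = 2010-07-10.

2010-07-10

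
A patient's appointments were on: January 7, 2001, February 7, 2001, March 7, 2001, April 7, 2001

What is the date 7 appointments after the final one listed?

November 7, 2001

Gaps: 31, 28, 31 days — not constant. Every event is on the 7th of the month.
Pattern: the 7th of each month.
Next: May 2001 → May 7, 2001.
June 2001: June 7, 2001.
Next: July 2001 → July 7, 2001.
August 2001: August 7, 2001.
Next: September 2001 → September 7, 2001.
October 2001: October 7, 2001.
November 2001: November 7, 2001.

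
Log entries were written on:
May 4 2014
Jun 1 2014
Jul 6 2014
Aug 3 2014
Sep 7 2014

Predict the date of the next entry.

Gaps: 28, 35, 28, 35 days — a mix of 28 and 35. Every date is a Sunday.
Each is the 1st Sunday of its month.
1st Sunday of October 2014: Oct 5 2014.

Oct 5 2014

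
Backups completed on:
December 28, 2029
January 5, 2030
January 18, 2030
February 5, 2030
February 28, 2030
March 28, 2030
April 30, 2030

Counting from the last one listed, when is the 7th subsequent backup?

Intervals are 8, 13, 18, 23, 28, 33 days — an arithmetic progression with common difference 5.
Next gap: 38 days. April 30, 2030 + 38 days = June 7, 2030.
Next gap: 43 days. June 7, 2030 + 43 days = July 20, 2030.
Next gap: 48 days. July 20, 2030 + 48 days = September 6, 2030.
Next gap: 53 days. September 6, 2030 + 53 days = October 29, 2030.
Next gap: 58 days. October 29, 2030 + 58 days = December 26, 2030.
Next gap: 63 days. December 26, 2030 + 63 days = February 27, 2031.
Next gap: 68 days. February 27, 2031 + 68 days = May 6, 2031.

May 6, 2031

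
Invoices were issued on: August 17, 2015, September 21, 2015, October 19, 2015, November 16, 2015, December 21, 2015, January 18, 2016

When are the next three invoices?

Gaps: 35, 28, 28, 35, 28 days — a mix of 28 and 35. Every date is a Monday.
Each is the 3rd Monday of its month.
February 2016 — 3rd Monday is February 15, 2016.
March 2016 — 3rd Monday is March 21, 2016.
April 2016 — 3rd Monday is April 18, 2016.

February 15, 2016; March 21, 2016; April 18, 2016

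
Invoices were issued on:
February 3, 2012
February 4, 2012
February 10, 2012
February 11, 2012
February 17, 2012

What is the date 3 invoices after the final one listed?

February 25, 2012

Gaps: 1, 6, 1, 6 days — not constant, but cyclic with period 2.
The events fall on every Friday and Saturday.
The following Saturday is February 18, 2012.
The following Friday is February 24, 2012.
Next Saturday: February 25, 2012.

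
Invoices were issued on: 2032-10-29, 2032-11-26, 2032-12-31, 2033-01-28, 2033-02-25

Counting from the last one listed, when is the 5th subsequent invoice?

2033-07-29

These are Fridays with 28, 35, 28, 28-day gaps.
Each is the final Friday of its month — 2032-10-29 is past the 28th, so '4th Friday' doesn't fit.
Last Friday of March 2033: 2033-03-25.
April 2033 ends with Friday 2033-04-29.
Last Friday of May 2033: 2033-05-27.
Last Friday of June 2033: 2033-06-24.
July 2033 ends with Friday 2033-07-29.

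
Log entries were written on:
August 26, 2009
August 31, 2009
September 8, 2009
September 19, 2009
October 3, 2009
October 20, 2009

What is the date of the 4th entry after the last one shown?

Intervals are 5, 8, 11, 14, 17 days — an arithmetic progression with common difference 3.
Next gap: 20 days. October 20, 2009 + 20 days = November 9, 2009.
Next gap: 23 days. November 9, 2009 + 23 days = December 2, 2009.
Next gap: 26 days. December 2, 2009 + 26 days = December 28, 2009.
Next gap: 29 days. December 28, 2009 + 29 days = January 26, 2010.

January 26, 2010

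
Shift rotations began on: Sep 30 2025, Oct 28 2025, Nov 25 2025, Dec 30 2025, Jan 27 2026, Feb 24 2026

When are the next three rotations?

Mar 31 2026, Apr 28 2026, May 26 2026

These are Tuesdays with 28, 28, 35, 28, 28-day gaps.
Each is the final Tuesday of its month — Sep 30 2025 is past the 28th, so '4th Tuesday' doesn't fit.
Last Tuesday of March 2026: Mar 31 2026.
April 2026 ends with Tuesday Apr 28 2026.
Last Tuesday of May 2026: May 26 2026.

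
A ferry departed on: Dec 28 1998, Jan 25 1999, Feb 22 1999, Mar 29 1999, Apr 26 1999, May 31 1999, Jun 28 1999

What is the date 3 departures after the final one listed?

Sep 27 1999

Every date is a Monday; gaps 28, 28, 35, 28, 35, 28 days.
Each is the last Monday of its month (at least one falls on the 29th or later, ruling out '4th Monday').
July 1999 ends with Monday Jul 26 1999.
August 1999 ends with Monday Aug 30 1999.
Last Monday of September 1999: Sep 27 1999.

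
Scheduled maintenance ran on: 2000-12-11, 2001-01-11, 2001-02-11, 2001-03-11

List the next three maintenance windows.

2001-04-11, 2001-05-11, 2001-06-11

Gaps: 31, 31, 28 days — not constant. Every event is on the 11th of the month.
Pattern: the 11th of each month.
April 2001: 2001-04-11.
May 2001: 2001-05-11.
June 2001: 2001-06-11.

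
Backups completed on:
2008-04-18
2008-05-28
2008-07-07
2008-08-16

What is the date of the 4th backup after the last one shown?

The spacing is 40, 40, 40 days — always 40 days.
2008-08-16 + 40 days = 2008-09-25.
2008-09-25 + 40 days = 2008-11-04.
2008-11-04 + 40 days = 2008-12-14.
2008-12-14 + 40 days = 2009-01-23.

2009-01-23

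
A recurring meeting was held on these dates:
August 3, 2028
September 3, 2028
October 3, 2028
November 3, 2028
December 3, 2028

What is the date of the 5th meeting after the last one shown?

The day-of-month is always 3 (31, 30, 31, 30 days between events).
So this recurs on the 3rd of each month.
January 2029: January 3, 2029.
February 2029: February 3, 2029.
March 2029: March 3, 2029.
April 2029: April 3, 2029.
May 2029: May 3, 2029.

May 3, 2029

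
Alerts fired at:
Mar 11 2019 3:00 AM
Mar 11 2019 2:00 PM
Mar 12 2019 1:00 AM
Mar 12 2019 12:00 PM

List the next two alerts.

Mar 12 2019 11:00 PM, Mar 13 2019 10:00 AM

Gaps: 11, 11, 11 hours — each event is 11 hours after the previous one.
Mar 12 2019 12:00 PM + 11 h = Mar 12 2019 11:00 PM.
Mar 12 2019 11:00 PM + 11 h = Mar 13 2019 10:00 AM.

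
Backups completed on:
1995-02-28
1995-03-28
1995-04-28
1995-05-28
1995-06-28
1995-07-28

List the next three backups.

The day-of-month is always 28 (28, 31, 30, 31, 30 days between events).
So this recurs on the 28th of each month.
Next: August 1995 → 1995-08-28.
Next: September 1995 → 1995-09-28.
October 1995: 1995-10-28.

1995-08-28, 1995-09-28, 1995-10-28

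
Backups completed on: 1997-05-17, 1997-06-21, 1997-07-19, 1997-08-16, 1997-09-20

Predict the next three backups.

1997-10-18, 1997-11-15, 1997-12-20

All dates are Saturdays, 35, 28, 28, 35 days apart.
Specifically, the 3rd Saturday of each month.
3rd Saturday of October 1997: 1997-10-18.
November 1997 — 3rd Saturday is 1997-11-15.
December 1997 — 3rd Saturday is 1997-12-20.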